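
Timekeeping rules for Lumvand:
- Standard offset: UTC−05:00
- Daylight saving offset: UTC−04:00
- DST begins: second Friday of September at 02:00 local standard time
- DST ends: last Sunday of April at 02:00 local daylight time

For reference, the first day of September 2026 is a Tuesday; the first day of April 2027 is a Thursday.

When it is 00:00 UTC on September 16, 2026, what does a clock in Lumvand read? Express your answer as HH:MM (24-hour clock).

1 September 2026 is a Tuesday, so the first Friday is September 4 and the second is September 11.
1 April 2027 is a Thursday, so Sundays fall on 4, 11, 18, 25; the last is April 25.
At the standard offset (UTC−05:00), 00:00 UTC − 5h = 19:00 Lumvand standard time (rolling into the previous day, 15 September 2026).
The standard-time date in Lumvand, September 15, 2026, lies within the daylight-saving period (11 September 2026 – 25 April 2027), so Lumvand is on daylight time, UTC−04:00.
00:00 UTC − 4h = 20:00 local (rolling into the previous day, 15 September 2026).

20:00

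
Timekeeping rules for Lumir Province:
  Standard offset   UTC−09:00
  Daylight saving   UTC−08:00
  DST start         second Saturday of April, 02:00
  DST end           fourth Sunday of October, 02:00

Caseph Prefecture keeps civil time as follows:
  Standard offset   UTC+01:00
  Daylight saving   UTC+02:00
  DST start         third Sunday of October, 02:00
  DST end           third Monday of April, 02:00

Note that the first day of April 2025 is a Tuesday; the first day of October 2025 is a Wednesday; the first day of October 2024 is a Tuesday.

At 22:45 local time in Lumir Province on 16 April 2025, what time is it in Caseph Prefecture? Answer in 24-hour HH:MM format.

08:45

1 April 2025 is a Tuesday, so the first Saturday is April 5 and the second is April 12.
1 October 2025 is a Wednesday, so the first Sunday is October 5 and the fourth is October 26.
16 April 2025 falls between 12 April and 26 October, so daylight saving is in effect and Lumir Province is at UTC−08:00.
22:45 Lumir Province + 8h = 06:45 UTC (rolling into the next day, 17 April 2025).
1 October 2024 is a Tuesday, so the first Sunday is October 6 and the third is October 20.
1 April 2025 is a Tuesday, so the first Monday is April 7 and the third is April 21.
At the standard offset (UTC+01:00), 06:45 UTC + 1h = 07:45 Caseph Prefecture standard time.
Daylight saving runs 20 October 2024 – 21 April 2025; the standard-time date in Caseph Prefecture, 17 April 2025, is inside that window, so Caseph Prefecture is at UTC+02:00.
06:45 UTC + 2h = 08:45 Caseph Prefecture.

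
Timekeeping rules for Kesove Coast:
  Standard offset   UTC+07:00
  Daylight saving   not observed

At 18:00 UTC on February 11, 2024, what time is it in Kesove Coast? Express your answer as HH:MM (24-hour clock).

01:00

Kesove Coast stays on UTC+07:00 all year.
18:00 UTC + 7h = 01:00 local (rolling into the next day, 12 February 2024).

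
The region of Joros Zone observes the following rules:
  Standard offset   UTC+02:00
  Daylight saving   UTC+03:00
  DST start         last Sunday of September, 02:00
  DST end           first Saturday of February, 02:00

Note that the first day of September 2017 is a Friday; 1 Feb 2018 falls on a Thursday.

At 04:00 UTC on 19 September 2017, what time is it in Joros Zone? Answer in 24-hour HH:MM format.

1 September 2017 is a Friday, so Sundays fall on 3, 10, 17, 24; the last is September 24.
1 February 2018 is a Thursday, so the first Saturday is February 3.
At the standard offset (UTC+02:00), 04:00 UTC + 2h = 06:00 Joros Zone standard time.
The standard-time date in Joros Zone, 19 September 2017, does not fall between 24 September 2017 and 3 February 2018, so daylight saving is not in effect and Joros Zone is at UTC+02:00.
04:00 UTC + 2h = 06:00 local.

06:00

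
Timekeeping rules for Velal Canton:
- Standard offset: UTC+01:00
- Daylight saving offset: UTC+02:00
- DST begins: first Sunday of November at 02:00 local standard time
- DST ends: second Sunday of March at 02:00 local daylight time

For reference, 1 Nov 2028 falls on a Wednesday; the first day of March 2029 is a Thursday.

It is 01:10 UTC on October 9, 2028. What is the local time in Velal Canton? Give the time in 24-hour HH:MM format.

1 November 2028 is a Wednesday, so the first Sunday is November 5.
1 March 2029 is a Thursday, so the first Sunday is March 4 and the second is March 11.
At the standard offset (UTC+01:00), 01:10 UTC + 1h = 02:10 Velal Canton standard time.
Daylight saving runs 5 November 2028 – 11 March 2029; the standard-time date in Velal Canton, October 9, 2028, is outside that window, so Velal Canton is on standard time at UTC+01:00.
01:10 UTC + 1h = 02:10 local.

02:10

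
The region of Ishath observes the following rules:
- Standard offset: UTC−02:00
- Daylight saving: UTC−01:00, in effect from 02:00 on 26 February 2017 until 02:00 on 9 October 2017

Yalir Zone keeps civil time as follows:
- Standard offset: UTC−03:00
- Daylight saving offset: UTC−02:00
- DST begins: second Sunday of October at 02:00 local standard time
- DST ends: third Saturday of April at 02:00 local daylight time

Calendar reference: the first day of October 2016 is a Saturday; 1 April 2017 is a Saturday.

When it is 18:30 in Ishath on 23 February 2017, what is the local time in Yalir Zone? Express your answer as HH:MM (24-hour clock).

18:30

23 February 2017 is outside the daylight-saving period (26 February – 9 October), so Ishath is on standard time, UTC−02:00.
18:30 Ishath + 2h = 20:30 UTC.
1 October 2016 is a Saturday, so the first Sunday is October 2 and the second is October 9.
1 April 2017 is a Saturday, so the first Saturday is April 1 and the third is April 15.
At the standard offset (UTC−03:00), 20:30 UTC − 3h = 17:30 Yalir Zone standard time.
The standard-time date in Yalir Zone, 23 February 2017, falls between 9 October 2016 and 15 April 2017, so daylight saving is in effect and Yalir Zone is at UTC−02:00.
20:30 UTC − 2h = 18:30 Yalir Zone.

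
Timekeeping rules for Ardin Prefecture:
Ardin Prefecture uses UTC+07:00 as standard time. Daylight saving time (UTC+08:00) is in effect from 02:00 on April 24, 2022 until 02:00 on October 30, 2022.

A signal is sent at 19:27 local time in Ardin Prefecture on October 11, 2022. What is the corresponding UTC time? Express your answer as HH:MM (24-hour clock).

11:27

Daylight saving runs 24 April – 30 October; October 11, 2022 is inside that window, so Ardin Prefecture is at UTC+08:00.
19:27 local − 8h = 11:27 UTC.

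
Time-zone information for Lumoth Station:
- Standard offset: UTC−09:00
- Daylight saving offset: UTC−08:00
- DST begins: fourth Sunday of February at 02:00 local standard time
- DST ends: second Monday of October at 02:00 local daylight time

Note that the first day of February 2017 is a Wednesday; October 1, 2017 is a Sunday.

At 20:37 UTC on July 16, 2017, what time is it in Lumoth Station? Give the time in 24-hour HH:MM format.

12:37

1 February 2017 is a Wednesday, so the first Sunday is February 5 and the fourth is February 26.
1 October 2017 is a Sunday, so the first Monday is October 2 and the second is October 9.
At the standard offset (UTC−09:00), 20:37 UTC − 9h = 11:37 Lumoth Station standard time.
Daylight saving runs 26 February – 9 October; the standard-time date in Lumoth Station, July 16, 2017, is inside that window, so Lumoth Station is at UTC−08:00.
20:37 UTC − 8h = 12:37 local.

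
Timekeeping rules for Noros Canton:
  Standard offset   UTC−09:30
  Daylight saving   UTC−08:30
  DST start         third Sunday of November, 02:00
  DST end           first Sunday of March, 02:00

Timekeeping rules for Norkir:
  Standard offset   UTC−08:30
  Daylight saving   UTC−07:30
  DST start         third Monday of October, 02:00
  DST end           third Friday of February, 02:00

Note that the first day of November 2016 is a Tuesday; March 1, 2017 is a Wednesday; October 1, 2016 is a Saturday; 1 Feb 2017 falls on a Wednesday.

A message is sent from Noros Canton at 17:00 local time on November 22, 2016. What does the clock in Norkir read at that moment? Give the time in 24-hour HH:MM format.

1 November 2016 is a Tuesday, so the first Sunday is November 6 and the third is November 20.
1 March 2017 is a Wednesday, so the first Sunday is March 5.
Daylight saving runs 20 November 2016 – 5 March 2017; November 22, 2016 is inside that window, so Noros Canton is at UTC−08:30.
17:00 Noros Canton + 8h30m = 01:30 UTC (rolling into the next day, 23 November 2016).
1 October 2016 is a Saturday, so the first Monday is October 3 and the third is October 17.
1 February 2017 is a Wednesday, so the first Friday is February 3 and the third is February 17.
At the standard offset (UTC−08:30), 01:30 UTC − 8h30m = 17:00 Norkir standard time (rolling into the previous day, 22 November 2016).
The standard-time date in Norkir, November 22, 2016, falls between 17 October 2016 and 17 February 2017, so daylight saving is in effect and Norkir is at UTC−07:30.
01:30 UTC − 7h30m = 18:00 Norkir (rolling into the previous day, 22 November 2016).

18:00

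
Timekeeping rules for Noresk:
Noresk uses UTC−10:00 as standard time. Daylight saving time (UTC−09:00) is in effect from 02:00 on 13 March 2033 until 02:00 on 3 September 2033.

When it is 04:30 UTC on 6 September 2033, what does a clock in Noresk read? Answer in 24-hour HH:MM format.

18:30

At the standard offset (UTC−10:00), 04:30 UTC − 10h = 18:30 Noresk standard time (rolling into the previous day, 5 September 2033).
The standard-time date in Noresk, 5 September 2033, does not fall between 13 March and 3 September, so daylight saving is not in effect and Noresk is at UTC−10:00.
04:30 UTC − 10h = 18:30 local (rolling into the previous day, 5 September 2033).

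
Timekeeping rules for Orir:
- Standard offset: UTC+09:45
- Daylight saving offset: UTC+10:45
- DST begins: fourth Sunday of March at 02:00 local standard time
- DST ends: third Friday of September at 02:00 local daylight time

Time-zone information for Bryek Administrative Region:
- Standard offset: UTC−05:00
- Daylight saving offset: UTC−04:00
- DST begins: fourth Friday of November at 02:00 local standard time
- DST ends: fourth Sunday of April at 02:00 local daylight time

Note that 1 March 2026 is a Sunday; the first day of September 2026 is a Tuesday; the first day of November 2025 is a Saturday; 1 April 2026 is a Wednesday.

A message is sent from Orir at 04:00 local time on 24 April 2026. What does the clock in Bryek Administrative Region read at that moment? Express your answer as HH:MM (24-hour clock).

1 March 2026 is a Sunday, so the first Sunday is March 1 and the fourth is March 22.
1 September 2026 is a Tuesday, so the first Friday is September 4 and the third is September 18.
24 April 2026 falls between 22 March and 18 September, so daylight saving is in effect and Orir is at UTC+10:45.
04:00 Orir − 10h45m = 17:15 UTC (rolling into the previous day, 23 April 2026).
1 November 2025 is a Saturday, so the first Friday is November 7 and the fourth is November 28.
1 April 2026 is a Wednesday, so the first Sunday is April 5 and the fourth is April 26.
At the standard offset (UTC−05:00), 17:15 UTC − 5h = 12:15 Bryek Administrative Region standard time.
The standard-time date in Bryek Administrative Region, 23 April 2026, lies within the daylight-saving period (28 November 2025 – 26 April 2026), so Bryek Administrative Region is on daylight time, UTC−04:00.
17:15 UTC − 4h = 13:15 Bryek Administrative Region.

13:15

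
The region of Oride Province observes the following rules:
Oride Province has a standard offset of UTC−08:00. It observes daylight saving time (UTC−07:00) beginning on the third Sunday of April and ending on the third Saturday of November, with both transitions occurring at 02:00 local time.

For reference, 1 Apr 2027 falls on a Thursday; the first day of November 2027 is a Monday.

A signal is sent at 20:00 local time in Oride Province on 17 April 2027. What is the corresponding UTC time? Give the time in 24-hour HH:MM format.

1 April 2027 is a Thursday, so the first Sunday is April 4 and the third is April 18.
1 November 2027 is a Monday, so the first Saturday is November 6 and the third is November 20.
Daylight saving runs 18 April – 20 November; 17 April 2027 is outside that window, so Oride Province is on standard time at UTC−08:00.
20:00 local + 8h = 04:00 UTC (rolling into the next day, 18 April 2027).

04:00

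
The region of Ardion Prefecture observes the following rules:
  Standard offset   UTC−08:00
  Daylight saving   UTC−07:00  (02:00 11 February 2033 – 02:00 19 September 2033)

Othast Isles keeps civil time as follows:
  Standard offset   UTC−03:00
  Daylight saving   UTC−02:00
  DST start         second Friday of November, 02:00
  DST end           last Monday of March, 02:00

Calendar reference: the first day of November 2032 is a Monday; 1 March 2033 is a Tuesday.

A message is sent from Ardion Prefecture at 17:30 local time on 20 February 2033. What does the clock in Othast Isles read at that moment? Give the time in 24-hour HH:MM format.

20 February 2033 lies within the daylight-saving period (11 February – 19 September), so Ardion Prefecture is on daylight time, UTC−07:00.
17:30 Ardion Prefecture + 7h = 00:30 UTC (rolling into the next day, 21 February 2033).
1 November 2032 is a Monday, so the first Friday is November 5 and the second is November 12.
1 March 2033 is a Tuesday, so Mondays fall on 7, 14, 21, 28; the last is March 28.
At the standard offset (UTC−03:00), 00:30 UTC − 3h = 21:30 Othast Isles standard time (rolling into the previous day, 20 February 2033).
The standard-time date in Othast Isles, 20 February 2033, lies within the daylight-saving period (12 November 2032 – 28 March 2033), so Othast Isles is on daylight time, UTC−02:00.
00:30 UTC − 2h = 22:30 Othast Isles (rolling into the previous day, 20 February 2033).

22:30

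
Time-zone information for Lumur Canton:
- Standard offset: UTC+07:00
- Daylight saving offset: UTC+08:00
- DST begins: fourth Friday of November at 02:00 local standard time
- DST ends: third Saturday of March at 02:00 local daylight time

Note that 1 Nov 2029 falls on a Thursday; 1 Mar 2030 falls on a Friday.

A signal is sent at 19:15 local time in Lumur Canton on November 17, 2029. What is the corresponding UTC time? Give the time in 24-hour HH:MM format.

1 November 2029 is a Thursday, so the first Friday is November 2 and the fourth is November 23.
1 March 2030 is a Friday, so the first Saturday is March 2 and the third is March 16.
November 17, 2029 is outside the daylight-saving period (23 November 2029 – 16 March 2030), so Lumur Canton is on standard time, UTC+07:00.
19:15 local − 7h = 12:15 UTC.

12:15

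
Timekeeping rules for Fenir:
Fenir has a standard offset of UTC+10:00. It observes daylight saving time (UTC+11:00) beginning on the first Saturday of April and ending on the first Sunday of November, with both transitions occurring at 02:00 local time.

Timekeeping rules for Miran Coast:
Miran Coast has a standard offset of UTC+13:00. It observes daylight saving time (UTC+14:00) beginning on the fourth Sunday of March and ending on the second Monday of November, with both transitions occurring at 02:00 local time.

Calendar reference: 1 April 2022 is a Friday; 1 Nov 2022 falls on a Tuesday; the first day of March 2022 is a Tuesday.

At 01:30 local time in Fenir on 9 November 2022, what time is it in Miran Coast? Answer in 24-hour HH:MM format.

1 April 2022 is a Friday, so the first Saturday is April 2.
1 November 2022 is a Tuesday, so the first Sunday is November 6.
9 November 2022 does not fall between 2 April and 6 November, so daylight saving is not in effect and Fenir is at UTC+10:00.
01:30 Fenir − 10h = 15:30 UTC (rolling into the previous day, 8 November 2022).
1 March 2022 is a Tuesday, so the first Sunday is March 6 and the fourth is March 27.
1 November 2022 is a Tuesday, so the first Monday is November 7 and the second is November 14.
At the standard offset (UTC+13:00), 15:30 UTC + 13h = 04:30 Miran Coast standard time (rolling into the next day, 9 November 2022).
The standard-time date in Miran Coast, 9 November 2022, falls between 27 March and 14 November, so daylight saving is in effect and Miran Coast is at UTC+14:00.
15:30 UTC + 14h = 05:30 Miran Coast (rolling into the next day, 9 November 2022).

05:30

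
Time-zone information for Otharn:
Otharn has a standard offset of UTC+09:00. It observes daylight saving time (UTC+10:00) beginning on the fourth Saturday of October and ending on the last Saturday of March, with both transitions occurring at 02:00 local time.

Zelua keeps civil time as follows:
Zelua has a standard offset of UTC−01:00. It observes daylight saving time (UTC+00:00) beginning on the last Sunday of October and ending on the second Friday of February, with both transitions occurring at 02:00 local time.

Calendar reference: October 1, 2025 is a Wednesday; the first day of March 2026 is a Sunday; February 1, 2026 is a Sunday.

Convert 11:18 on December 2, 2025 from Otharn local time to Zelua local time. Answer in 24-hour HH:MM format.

01:18

1 October 2025 is a Wednesday, so the first Saturday is October 4 and the fourth is October 25.
1 March 2026 is a Sunday, so Saturdays fall on 7, 14, 21, 28; the last is March 28.
December 2, 2025 lies within the daylight-saving period (25 October 2025 – 28 March 2026), so Otharn is on daylight time, UTC+10:00.
11:18 Otharn − 10h = 01:18 UTC.
1 October 2025 is a Wednesday, so Sundays fall on 5, 12, 19, 26; the last is October 26.
1 February 2026 is a Sunday, so the first Friday is February 6 and the second is February 13.
At the standard offset (UTC−01:00), 01:18 UTC − 1h = 00:18 Zelua standard time.
Daylight saving runs 26 October 2025 – 13 February 2026; the standard-time date in Zelua, December 2, 2025, is inside that window, so Zelua is at UTC+00:00.
01:18 UTC + 0h = 01:18 Zelua.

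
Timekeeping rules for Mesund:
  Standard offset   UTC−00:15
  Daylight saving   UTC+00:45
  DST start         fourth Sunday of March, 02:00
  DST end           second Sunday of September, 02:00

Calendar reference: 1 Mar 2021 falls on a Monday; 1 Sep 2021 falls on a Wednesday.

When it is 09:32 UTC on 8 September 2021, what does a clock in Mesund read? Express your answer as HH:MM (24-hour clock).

1 March 2021 is a Monday, so the first Sunday is March 7 and the fourth is March 28.
1 September 2021 is a Wednesday, so the first Sunday is September 5 and the second is September 12.
At the standard offset (UTC−00:15), 09:32 UTC − 0h15m = 09:17 Mesund standard time.
The standard-time date in Mesund, 8 September 2021, falls between 28 March and 12 September, so daylight saving is in effect and Mesund is at UTC+00:45.
09:32 UTC + 0h45m = 10:17 local.

10:17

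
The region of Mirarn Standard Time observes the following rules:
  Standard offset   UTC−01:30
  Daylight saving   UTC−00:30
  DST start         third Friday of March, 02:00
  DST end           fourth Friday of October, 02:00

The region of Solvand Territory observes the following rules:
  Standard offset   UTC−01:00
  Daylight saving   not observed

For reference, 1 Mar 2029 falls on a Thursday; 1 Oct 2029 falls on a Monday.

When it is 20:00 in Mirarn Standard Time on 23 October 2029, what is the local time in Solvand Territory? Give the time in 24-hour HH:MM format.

1 March 2029 is a Thursday, so the first Friday is March 2 and the third is March 16.
1 October 2029 is a Monday, so the first Friday is October 5 and the fourth is October 26.
Daylight saving runs 16 March – 26 October; 23 October 2029 is inside that window, so Mirarn Standard Time is at UTC−00:30.
20:00 Mirarn Standard Time + 0h30m = 20:30 UTC.
Solvand Territory stays on UTC−01:00 all year.
20:30 UTC − 1h = 19:30 Solvand Territory.

19:30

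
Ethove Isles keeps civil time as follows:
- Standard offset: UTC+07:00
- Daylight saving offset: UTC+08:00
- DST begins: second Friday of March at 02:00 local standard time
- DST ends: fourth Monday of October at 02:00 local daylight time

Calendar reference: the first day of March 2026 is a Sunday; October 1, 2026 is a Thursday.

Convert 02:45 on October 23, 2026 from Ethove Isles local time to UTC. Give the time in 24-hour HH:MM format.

18:45

1 March 2026 is a Sunday, so the first Friday is March 6 and the second is March 13.
1 October 2026 is a Thursday, so the first Monday is October 5 and the fourth is October 26.
October 23, 2026 lies within the daylight-saving period (13 March – 26 October), so Ethove Isles is on daylight time, UTC+08:00.
02:45 local − 8h = 18:45 UTC (rolling into the previous day, 22 October 2026).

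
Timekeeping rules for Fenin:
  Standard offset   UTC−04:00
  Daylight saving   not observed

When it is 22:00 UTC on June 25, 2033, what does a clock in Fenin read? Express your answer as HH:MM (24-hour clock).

Fenin has no daylight saving, so its offset is UTC−04:00 year-round.
22:00 UTC − 4h = 18:00 local.

18:00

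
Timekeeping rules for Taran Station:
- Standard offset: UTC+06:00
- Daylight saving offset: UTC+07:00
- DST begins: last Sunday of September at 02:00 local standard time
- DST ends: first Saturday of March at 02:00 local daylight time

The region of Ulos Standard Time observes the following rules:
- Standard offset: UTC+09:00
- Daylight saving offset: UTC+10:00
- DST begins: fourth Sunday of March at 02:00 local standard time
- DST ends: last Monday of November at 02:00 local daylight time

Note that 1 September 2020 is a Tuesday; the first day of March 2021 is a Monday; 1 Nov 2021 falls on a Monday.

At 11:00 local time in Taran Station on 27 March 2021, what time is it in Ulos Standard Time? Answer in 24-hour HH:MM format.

1 September 2020 is a Tuesday, so Sundays fall on 6, 13, 20, 27; the last is September 27.
1 March 2021 is a Monday, so the first Saturday is March 6.
27 March 2021 is outside the daylight-saving period (27 September 2020 – 6 March 2021), so Taran Station is on standard time, UTC+06:00.
11:00 Taran Station − 6h = 05:00 UTC.
1 March 2021 is a Monday, so the first Sunday is March 7 and the fourth is March 28.
1 November 2021 is a Monday, so Mondays fall on 1, 8, 15, 22, 29; the last is November 29.
At the standard offset (UTC+09:00), 05:00 UTC + 9h = 14:00 Ulos Standard Time standard time.
The standard-time date in Ulos Standard Time, 27 March 2021, does not fall between 28 March and 29 November, so daylight saving is not in effect and Ulos Standard Time is at UTC+09:00.
05:00 UTC + 9h = 14:00 Ulos Standard Time.

14:00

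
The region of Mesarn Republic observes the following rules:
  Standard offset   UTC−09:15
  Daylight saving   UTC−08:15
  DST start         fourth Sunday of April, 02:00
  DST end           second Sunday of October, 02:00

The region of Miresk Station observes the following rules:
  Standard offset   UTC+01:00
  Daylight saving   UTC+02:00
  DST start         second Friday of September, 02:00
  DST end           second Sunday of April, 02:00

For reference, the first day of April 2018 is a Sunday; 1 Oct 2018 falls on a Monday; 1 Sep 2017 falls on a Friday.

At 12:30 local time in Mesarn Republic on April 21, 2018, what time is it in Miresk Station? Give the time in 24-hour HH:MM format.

1 April 2018 is a Sunday, so the first Sunday is April 1 and the fourth is April 22.
1 October 2018 is a Monday, so the first Sunday is October 7 and the second is October 14.
April 21, 2018 is outside the daylight-saving period (22 April – 14 October), so Mesarn Republic is on standard time, UTC−09:15.
12:30 Mesarn Republic + 9h15m = 21:45 UTC.
1 September 2017 is a Friday, so the first Friday is September 1 and the second is September 8.
1 April 2018 is a Sunday, so the first Sunday is April 1 and the second is April 8.
At the standard offset (UTC+01:00), 21:45 UTC + 1h = 22:45 Miresk Station standard time.
Daylight saving runs 8 September 2017 – 8 April 2018; the standard-time date in Miresk Station, April 21, 2018, is outside that window, so Miresk Station is on standard time at UTC+01:00.
21:45 UTC + 1h = 22:45 Miresk Station.

22:45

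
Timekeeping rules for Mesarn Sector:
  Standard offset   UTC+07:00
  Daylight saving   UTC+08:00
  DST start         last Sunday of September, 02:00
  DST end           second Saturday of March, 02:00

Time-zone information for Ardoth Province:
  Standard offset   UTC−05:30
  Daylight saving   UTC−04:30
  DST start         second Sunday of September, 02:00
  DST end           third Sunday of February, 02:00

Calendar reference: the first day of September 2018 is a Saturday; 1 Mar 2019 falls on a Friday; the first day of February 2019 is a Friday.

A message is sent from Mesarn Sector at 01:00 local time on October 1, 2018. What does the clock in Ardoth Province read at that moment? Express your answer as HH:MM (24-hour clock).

12:30

1 September 2018 is a Saturday, so Sundays fall on 2, 9, 16, 23, 30; the last is September 30.
1 March 2019 is a Friday, so the first Saturday is March 2 and the second is March 9.
October 1, 2018 falls between 30 September 2018 and 9 March 2019, so daylight saving is in effect and Mesarn Sector is at UTC+08:00.
01:00 Mesarn Sector − 8h = 17:00 UTC (rolling into the previous day, 30 September 2018).
1 September 2018 is a Saturday, so the first Sunday is September 2 and the second is September 9.
1 February 2019 is a Friday, so the first Sunday is February 3 and the third is February 17.
At the standard offset (UTC−05:30), 17:00 UTC − 5h30m = 11:30 Ardoth Province standard time.
The standard-time date in Ardoth Province, September 30, 2018, lies within the daylight-saving period (9 September 2018 – 17 February 2019), so Ardoth Province is on daylight time, UTC−04:30.
17:00 UTC − 4h30m = 12:30 Ardoth Province.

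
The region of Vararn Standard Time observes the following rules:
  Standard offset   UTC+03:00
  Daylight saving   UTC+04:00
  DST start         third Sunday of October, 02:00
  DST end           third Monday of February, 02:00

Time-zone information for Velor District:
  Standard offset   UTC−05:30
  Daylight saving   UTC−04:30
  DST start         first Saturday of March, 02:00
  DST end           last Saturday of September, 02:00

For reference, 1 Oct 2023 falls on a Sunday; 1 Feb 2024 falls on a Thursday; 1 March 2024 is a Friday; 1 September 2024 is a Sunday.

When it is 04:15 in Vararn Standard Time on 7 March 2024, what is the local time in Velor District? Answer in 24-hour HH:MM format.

20:45

1 October 2023 is a Sunday, so the first Sunday is October 1 and the third is October 15.
1 February 2024 is a Thursday, so the first Monday is February 5 and the third is February 19.
Daylight saving runs 15 October 2023 – 19 February 2024; 7 March 2024 is outside that window, so Vararn Standard Time is on standard time at UTC+03:00.
04:15 Vararn Standard Time − 3h = 01:15 UTC.
1 March 2024 is a Friday, so the first Saturday is March 2.
1 September 2024 is a Sunday, so Saturdays fall on 7, 14, 21, 28; the last is September 28.
At the standard offset (UTC−05:30), 01:15 UTC − 5h30m = 19:45 Velor District standard time (rolling into the previous day, 6 March 2024).
The standard-time date in Velor District, 6 March 2024, lies within the daylight-saving period (2 March – 28 September), so Velor District is on daylight time, UTC−04:30.
01:15 UTC − 4h30m = 20:45 Velor District (rolling into the previous day, 6 March 2024).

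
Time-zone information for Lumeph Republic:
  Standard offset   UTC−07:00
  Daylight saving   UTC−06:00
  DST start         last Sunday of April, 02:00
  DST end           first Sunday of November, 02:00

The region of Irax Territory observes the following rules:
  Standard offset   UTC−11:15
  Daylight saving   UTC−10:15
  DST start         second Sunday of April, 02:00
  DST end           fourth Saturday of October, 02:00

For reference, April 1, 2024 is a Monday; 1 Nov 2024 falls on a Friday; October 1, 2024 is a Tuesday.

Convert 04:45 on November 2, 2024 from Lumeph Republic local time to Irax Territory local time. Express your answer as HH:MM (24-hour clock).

23:30

1 April 2024 is a Monday, so Sundays fall on 7, 14, 21, 28; the last is April 28.
1 November 2024 is a Friday, so the first Sunday is November 3.
Daylight saving runs 28 April – 3 November; November 2, 2024 is inside that window, so Lumeph Republic is at UTC−06:00.
04:45 Lumeph Republic + 6h = 10:45 UTC.
1 April 2024 is a Monday, so the first Sunday is April 7 and the second is April 14.
1 October 2024 is a Tuesday, so the first Saturday is October 5 and the fourth is October 26.
At the standard offset (UTC−11:15), 10:45 UTC − 11h15m = 23:30 Irax Territory standard time (rolling into the previous day, 1 November 2024).
The standard-time date in Irax Territory, November 1, 2024, does not fall between 14 April and 26 October, so daylight saving is not in effect and Irax Territory is at UTC−11:15.
10:45 UTC − 11h15m = 23:30 Irax Territory (rolling into the previous day, 1 November 2024).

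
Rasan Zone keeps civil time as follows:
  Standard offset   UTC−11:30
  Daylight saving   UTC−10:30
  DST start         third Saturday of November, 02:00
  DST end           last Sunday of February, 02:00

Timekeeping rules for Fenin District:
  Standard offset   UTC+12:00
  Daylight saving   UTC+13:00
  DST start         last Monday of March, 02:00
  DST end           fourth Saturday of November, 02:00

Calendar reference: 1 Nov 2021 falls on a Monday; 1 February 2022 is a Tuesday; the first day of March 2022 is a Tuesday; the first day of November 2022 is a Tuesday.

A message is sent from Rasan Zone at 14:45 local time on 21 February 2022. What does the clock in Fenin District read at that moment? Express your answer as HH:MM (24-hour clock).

1 November 2021 is a Monday, so the first Saturday is November 6 and the third is November 20.
1 February 2022 is a Tuesday, so Sundays fall on 6, 13, 20, 27; the last is February 27.
Daylight saving runs 20 November 2021 – 27 February 2022; 21 February 2022 is inside that window, so Rasan Zone is at UTC−10:30.
14:45 Rasan Zone + 10h30m = 01:15 UTC (rolling into the next day, 22 February 2022).
1 March 2022 is a Tuesday, so Mondays fall on 7, 14, 21, 28; the last is March 28.
1 November 2022 is a Tuesday, so the first Saturday is November 5 and the fourth is November 26.
At the standard offset (UTC+12:00), 01:15 UTC + 12h = 13:15 Fenin District standard time.
Daylight saving runs 28 March – 26 November; the standard-time date in Fenin District, 22 February 2022, is outside that window, so Fenin District is on standard time at UTC+12:00.
01:15 UTC + 12h = 13:15 Fenin District.

13:15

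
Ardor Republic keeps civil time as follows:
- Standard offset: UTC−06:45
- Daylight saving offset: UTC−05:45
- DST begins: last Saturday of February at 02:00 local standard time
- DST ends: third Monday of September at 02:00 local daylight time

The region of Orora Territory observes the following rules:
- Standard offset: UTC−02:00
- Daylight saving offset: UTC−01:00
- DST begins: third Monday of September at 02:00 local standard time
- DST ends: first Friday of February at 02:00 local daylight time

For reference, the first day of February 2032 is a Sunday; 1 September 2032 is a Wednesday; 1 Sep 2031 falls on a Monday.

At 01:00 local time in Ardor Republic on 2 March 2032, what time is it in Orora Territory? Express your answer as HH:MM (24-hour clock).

1 February 2032 is a Sunday, so Saturdays fall on 7, 14, 21, 28; the last is February 28.
1 September 2032 is a Wednesday, so the first Monday is September 6 and the third is September 20.
2 March 2032 lies within the daylight-saving period (28 February – 20 September), so Ardor Republic is on daylight time, UTC−05:45.
01:00 Ardor Republic + 5h45m = 06:45 UTC.
1 September 2031 is a Monday, so the first Monday is September 1 and the third is September 15.
1 February 2032 is a Sunday, so the first Friday is February 6.
At the standard offset (UTC−02:00), 06:45 UTC − 2h = 04:45 Orora Territory standard time.
Daylight saving runs 15 September 2031 – 6 February 2032; the standard-time date in Orora Territory, 2 March 2032, is outside that window, so Orora Territory is on standard time at UTC−02:00.
06:45 UTC − 2h = 04:45 Orora Territory.

04:45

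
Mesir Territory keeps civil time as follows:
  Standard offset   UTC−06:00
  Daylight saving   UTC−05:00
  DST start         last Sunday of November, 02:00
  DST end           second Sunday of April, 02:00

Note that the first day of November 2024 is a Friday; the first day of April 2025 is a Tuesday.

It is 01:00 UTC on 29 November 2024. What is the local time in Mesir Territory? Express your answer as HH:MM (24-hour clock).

20:00

1 November 2024 is a Friday, so Sundays fall on 3, 10, 17, 24; the last is November 24.
1 April 2025 is a Tuesday, so the first Sunday is April 6 and the second is April 13.
At the standard offset (UTC−06:00), 01:00 UTC − 6h = 19:00 Mesir Territory standard time (rolling into the previous day, 28 November 2024).
Daylight saving runs 24 November 2024 – 13 April 2025; the standard-time date in Mesir Territory, 28 November 2024, is inside that window, so Mesir Territory is at UTC−05:00.
01:00 UTC − 5h = 20:00 local (rolling into the previous day, 28 November 2024).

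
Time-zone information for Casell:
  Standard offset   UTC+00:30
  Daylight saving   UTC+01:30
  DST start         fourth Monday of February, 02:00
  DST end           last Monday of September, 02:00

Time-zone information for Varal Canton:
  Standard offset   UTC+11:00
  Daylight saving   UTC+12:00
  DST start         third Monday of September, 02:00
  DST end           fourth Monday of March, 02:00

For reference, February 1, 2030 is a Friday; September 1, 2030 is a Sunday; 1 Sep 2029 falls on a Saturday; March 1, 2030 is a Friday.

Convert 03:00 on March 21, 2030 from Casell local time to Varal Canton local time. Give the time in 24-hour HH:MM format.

1 February 2030 is a Friday, so the first Monday is February 4 and the fourth is February 25.
1 September 2030 is a Sunday, so Mondays fall on 2, 9, 16, 23, 30; the last is September 30.
Daylight saving runs 25 February – 30 September; March 21, 2030 is inside that window, so Casell is at UTC+01:30.
03:00 Casell − 1h30m = 01:30 UTC.
1 September 2029 is a Saturday, so the first Monday is September 3 and the third is September 17.
1 March 2030 is a Friday, so the first Monday is March 4 and the fourth is March 25.
At the standard offset (UTC+11:00), 01:30 UTC + 11h = 12:30 Varal Canton standard time.
The standard-time date in Varal Canton, March 21, 2030, lies within the daylight-saving period (17 September 2029 – 25 March 2030), so Varal Canton is on daylight time, UTC+12:00.
01:30 UTC + 12h = 13:30 Varal Canton.

13:30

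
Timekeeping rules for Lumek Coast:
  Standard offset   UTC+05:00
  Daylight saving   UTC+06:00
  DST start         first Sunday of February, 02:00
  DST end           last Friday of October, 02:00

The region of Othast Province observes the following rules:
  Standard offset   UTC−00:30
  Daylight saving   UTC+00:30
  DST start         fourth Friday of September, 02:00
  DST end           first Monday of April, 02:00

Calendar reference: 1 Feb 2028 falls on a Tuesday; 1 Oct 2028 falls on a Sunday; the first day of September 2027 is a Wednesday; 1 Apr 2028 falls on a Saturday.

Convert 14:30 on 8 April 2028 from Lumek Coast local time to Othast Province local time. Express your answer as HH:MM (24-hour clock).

08:00

1 February 2028 is a Tuesday, so the first Sunday is February 6.
1 October 2028 is a Sunday, so Fridays fall on 6, 13, 20, 27; the last is October 27.
8 April 2028 lies within the daylight-saving period (6 February – 27 October), so Lumek Coast is on daylight time, UTC+06:00.
14:30 Lumek Coast − 6h = 08:30 UTC.
1 September 2027 is a Wednesday, so the first Friday is September 3 and the fourth is September 24.
1 April 2028 is a Saturday, so the first Monday is April 3.
At the standard offset (UTC−00:30), 08:30 UTC − 0h30m = 08:00 Othast Province standard time.
Daylight saving runs 24 September 2027 – 3 April 2028; the standard-time date in Othast Province, 8 April 2028, is outside that window, so Othast Province is on standard time at UTC−00:30.
08:30 UTC − 0h30m = 08:00 Othast Province.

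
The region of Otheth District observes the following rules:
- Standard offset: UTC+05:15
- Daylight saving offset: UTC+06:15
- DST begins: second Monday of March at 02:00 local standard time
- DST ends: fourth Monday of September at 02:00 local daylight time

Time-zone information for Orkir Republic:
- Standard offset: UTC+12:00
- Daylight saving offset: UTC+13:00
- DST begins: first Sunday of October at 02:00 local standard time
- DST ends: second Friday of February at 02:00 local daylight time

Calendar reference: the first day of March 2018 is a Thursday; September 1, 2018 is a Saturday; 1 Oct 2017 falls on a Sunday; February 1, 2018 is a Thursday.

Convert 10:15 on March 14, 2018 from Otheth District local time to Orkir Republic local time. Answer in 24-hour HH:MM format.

16:00

1 March 2018 is a Thursday, so the first Monday is March 5 and the second is March 12.
1 September 2018 is a Saturday, so the first Monday is September 3 and the fourth is September 24.
March 14, 2018 lies within the daylight-saving period (12 March – 24 September), so Otheth District is on daylight time, UTC+06:15.
10:15 Otheth District − 6h15m = 04:00 UTC.
1 October 2017 is a Sunday, so the first Sunday is October 1.
1 February 2018 is a Thursday, so the first Friday is February 2 and the second is February 9.
At the standard offset (UTC+12:00), 04:00 UTC + 12h = 16:00 Orkir Republic standard time.
Daylight saving runs 1 October 2017 – 9 February 2018; the standard-time date in Orkir Republic, March 14, 2018, is outside that window, so Orkir Republic is on standard time at UTC+12:00.
04:00 UTC + 12h = 16:00 Orkir Republic.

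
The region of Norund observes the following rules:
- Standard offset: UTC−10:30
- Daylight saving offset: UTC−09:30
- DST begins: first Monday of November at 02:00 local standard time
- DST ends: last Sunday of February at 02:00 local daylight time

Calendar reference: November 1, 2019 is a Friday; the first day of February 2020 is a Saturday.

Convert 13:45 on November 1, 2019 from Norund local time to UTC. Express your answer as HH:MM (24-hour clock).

1 November 2019 is a Friday, so the first Monday is November 4.
1 February 2020 is a Saturday, so Sundays fall on 2, 9, 16, 23; the last is February 23.
Daylight saving runs 4 November 2019 – 23 February 2020; November 1, 2019 is outside that window, so Norund is on standard time at UTC−10:30.
13:45 local + 10h30m = 00:15 UTC (rolling into the next day, 2 November 2019).

00:15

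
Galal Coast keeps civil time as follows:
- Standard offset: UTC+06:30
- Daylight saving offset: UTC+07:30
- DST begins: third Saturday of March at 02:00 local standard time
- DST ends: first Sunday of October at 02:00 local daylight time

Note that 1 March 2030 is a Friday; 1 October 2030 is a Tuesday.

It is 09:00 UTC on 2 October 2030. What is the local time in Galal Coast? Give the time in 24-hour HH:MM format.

16:30

1 March 2030 is a Friday, so the first Saturday is March 2 and the third is March 16.
1 October 2030 is a Tuesday, so the first Sunday is October 6.
At the standard offset (UTC+06:30), 09:00 UTC + 6h30m = 15:30 Galal Coast standard time.
The standard-time date in Galal Coast, 2 October 2030, falls between 16 March and 6 October, so daylight saving is in effect and Galal Coast is at UTC+07:30.
09:00 UTC + 7h30m = 16:30 local.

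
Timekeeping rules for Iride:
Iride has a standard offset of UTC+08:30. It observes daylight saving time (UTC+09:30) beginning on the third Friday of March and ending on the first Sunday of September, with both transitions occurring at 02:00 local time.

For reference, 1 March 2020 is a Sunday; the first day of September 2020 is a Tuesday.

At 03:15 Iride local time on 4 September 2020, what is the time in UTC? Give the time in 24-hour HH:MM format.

1 March 2020 is a Sunday, so the first Friday is March 6 and the third is March 20.
1 September 2020 is a Tuesday, so the first Sunday is September 6.
4 September 2020 lies within the daylight-saving period (20 March – 6 September), so Iride is on daylight time, UTC+09:30.
03:15 local − 9h30m = 17:45 UTC (rolling into the previous day, 3 September 2020).

17:45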